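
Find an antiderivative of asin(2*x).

Use integration by parts with u = arcsin(2*x), dv = dx.
Then du = 2/sqrt(-4*x**2 + 1) dx.

x*asin(2*x) + sqrt(-4*x**2 + 1)/2 + C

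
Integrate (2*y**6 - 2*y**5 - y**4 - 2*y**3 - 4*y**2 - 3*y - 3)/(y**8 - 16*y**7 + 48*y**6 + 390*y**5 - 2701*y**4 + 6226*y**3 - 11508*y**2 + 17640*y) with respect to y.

Factor the denominator: y*(y - 7)**2*(y - 5)*(y - 3)*(y + 6)*(y**2 + 4).
Partial-fraction decomposition: -(10859*y + 921946)/(84719440*(y**2 + 4)) - 35957/(1338480*(y + 6)) - 263/(3744*(y - 3)) + 24007/(12760*(y - 5)) - 1327956377/(744362528*(y - 7)) + 198377/(38584*(y - 7)**2) - 1/(5880*y).
Integrate each term; A/(y−a) gives A·log|y−a|; the (By+D)/(y²+p²) term gives a log and an atan.

-log(y)/5880 - 1327956377*log(y - 7)/744362528 + 24007*log(y - 5)/12760 - 263*log(y - 3)/3744 - 35957*log(y + 6)/1338480 - 10859*log(y**2 + 4)/169438880 - 460973*atan(y/2)/84719440 - 198377/(38584*y - 270088) + C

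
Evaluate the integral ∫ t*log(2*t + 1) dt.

t**2*log(2*t + 1)/2 - t**2/4 + t/4 - log(2*t + 1)/8 + C

Use integration by parts with u = log(2*t + 1), dv = t dt.
Then du = 2/(2*t + 1) dt and v = t**2/2.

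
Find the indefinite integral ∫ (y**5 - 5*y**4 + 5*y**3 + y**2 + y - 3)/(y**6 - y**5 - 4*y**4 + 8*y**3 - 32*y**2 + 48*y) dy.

Factor the denominator: y*(y - 2)**2*(y + 3)*(y**2 + 4).
Partial-fraction decomposition: 3*(2*y - 7)/(16*(y**2 + 4)) + 4/(5*(y + 3)) - 9/(80*(y - 2)) - 1/(16*(y - 2)**2) - 1/(16*y).
Integrate each term; A/(y−a) gives A·log|y−a|; the (By+D)/(y²+p²) term gives a log and an atan.

-log(y)/16 - 9*log(y - 2)/80 + 4*log(y + 3)/5 + 3*log(y**2 + 4)/16 - 21*atan(y/2)/32 + 1/(16*y - 32) + C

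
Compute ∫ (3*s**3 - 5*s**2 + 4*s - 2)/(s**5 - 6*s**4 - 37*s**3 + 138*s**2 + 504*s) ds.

-log(s)/252 + 81*log(s - 7)/77 - 49*log(s - 6)/54 + 14*log(s + 3)/27 - 29*log(s + 4)/44 + C

Factor the denominator: s*(s - 7)*(s - 6)*(s + 3)*(s + 4).
Partial-fraction decomposition: -29/(44*(s + 4)) + 14/(27*(s + 3)) - 49/(54*(s - 6)) + 81/(77*(s - 7)) - 1/(252*s).
Integrate each term: A/(s−a) contributes A·log|s−a|.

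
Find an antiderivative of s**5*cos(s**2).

Let u = s², du = 2s ds; rewrite as (1/2)∫ u^2·cos(1u) du.
Now integrate by parts 2 times.

s**4*sin(s**2)/2 + s**2*cos(s**2) - sin(s**2) + C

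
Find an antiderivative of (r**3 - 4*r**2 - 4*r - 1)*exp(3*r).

(9*r**3 - 45*r**2 - 6*r - 7)*exp(3*r)/27 + C

Use integration by parts with u = r**3 - 4*r**2 - 4*r - 1, dv = exp(3*r) dr, so v = exp(3*r)/3.
Apply parts 3 times (tabular method): alternate signs, differentiate u down to 0, integrate dv up.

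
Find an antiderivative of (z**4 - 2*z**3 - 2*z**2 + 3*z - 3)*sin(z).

Use integration by parts with u = z**4 - 2*z**3 - 2*z**2 + 3*z - 3, dv = sin(z) dz, so v = -cos(z).
Apply parts 4 times (tabular method): alternate signs, differentiate u down to 0, integrate dv up.

-z**4*cos(z) + 4*z**3*sin(z) + 2*z**3*cos(z) - 6*z**2*sin(z) + 14*z**2*cos(z) - 28*z*sin(z) - 15*z*cos(z) + 15*sin(z) - 25*cos(z) + C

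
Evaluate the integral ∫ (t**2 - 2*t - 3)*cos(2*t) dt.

Use integration by parts with u = t**2 - 2*t - 3, dv = cos(2*t) dt, so v = sin(2*t)/2.
Apply parts 2 times (tabular method): alternate signs, differentiate u down to 0, integrate dv up.

t**2*sin(2*t)/2 - t*sin(2*t) + t*cos(2*t)/2 - 7*sin(2*t)/4 - cos(2*t)/2 + C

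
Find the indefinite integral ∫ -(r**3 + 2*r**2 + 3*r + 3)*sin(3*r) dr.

r**3*cos(3*r)/3 - r**2*sin(3*r)/3 + 2*r**2*cos(3*r)/3 - 4*r*sin(3*r)/9 + 7*r*cos(3*r)/9 - 7*sin(3*r)/27 + 23*cos(3*r)/27 + C

Use integration by parts with u = r**3 + 2*r**2 + 3*r + 3, dv = -sin(3*r) dr, so v = cos(3*r)/3.
Apply parts 3 times (tabular method): alternate signs, differentiate u down to 0, integrate dv up.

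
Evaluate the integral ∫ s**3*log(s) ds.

s**4*log(s)/4 - s**4/16 + C

Use integration by parts with u = log(s), dv = s**3 ds.
Then du = 1/s ds and v = s**4/4.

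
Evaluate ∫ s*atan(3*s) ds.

s**2*atan(3*s)/2 - s/6 + atan(3*s)/18 + C

Use integration by parts with u = arctan(3*s), dv = s ds.
Then du = 3/(9*s**2 + 1) ds.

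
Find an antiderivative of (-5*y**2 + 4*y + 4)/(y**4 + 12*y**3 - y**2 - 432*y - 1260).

Factor the denominator: (y - 6)*(y + 5)*(y + 6)*(y + 7).
Partial-fraction decomposition: 269/(26*(y + 7)) - 50/(3*(y + 6)) + 141/(22*(y + 5)) - 38/(429*(y - 6)).
Integrate each term: A/(y−a) contributes A·log|y−a|.

-38*log(y - 6)/429 + 141*log(y + 5)/22 - 50*log(y + 6)/3 + 269*log(y + 7)/26 + C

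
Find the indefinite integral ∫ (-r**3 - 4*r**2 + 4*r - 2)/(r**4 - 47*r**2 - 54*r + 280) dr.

-171*log(r - 7)/220 + 3*log(r - 2)/35 - 3*log(r + 4)/11 - log(r + 5)/28 + C

Factor the denominator: (r - 7)*(r - 2)*(r + 4)*(r + 5).
Partial-fraction decomposition: -1/(28*(r + 5)) - 3/(11*(r + 4)) + 3/(35*(r - 2)) - 171/(220*(r - 7)).
Integrate each term: A/(r−a) contributes A·log|r−a|.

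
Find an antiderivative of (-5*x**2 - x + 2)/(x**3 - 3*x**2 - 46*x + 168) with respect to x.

-92*log(x - 6)/13 + 41*log(x - 4)/11 - 236*log(x + 7)/143 + C

Factor the denominator: (x - 6)*(x - 4)*(x + 7).
Partial-fraction decomposition: -236/(143*(x + 7)) + 41/(11*(x - 4)) - 92/(13*(x - 6)).
Integrate each term: A/(x−a) contributes A·log|x−a|.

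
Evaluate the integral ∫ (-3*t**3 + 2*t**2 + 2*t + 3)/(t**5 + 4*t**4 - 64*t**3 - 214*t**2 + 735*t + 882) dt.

-457*log(t - 7)/2912 + 3*log(t - 3)/80 + log(t + 1)/160 - 79*log(t + 6)/65 + 93*log(t + 7)/70 + C

Factor the denominator: (t - 7)*(t - 3)*(t + 1)*(t + 6)*(t + 7).
Partial-fraction decomposition: 93/(70*(t + 7)) - 79/(65*(t + 6)) + 1/(160*(t + 1)) + 3/(80*(t - 3)) - 457/(2912*(t - 7)).
Integrate each term: A/(t−a) contributes A·log|t−a|.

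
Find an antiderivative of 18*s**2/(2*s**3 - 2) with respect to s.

Let u = 2*s**3 - 2, so du = (6*s**2) ds.
Rewriting, the integral becomes 3·∫ 1/u du = 3·log(u).
Substituting back, u = 2*s**3 - 2.

3*log(2*s**3 - 2) + C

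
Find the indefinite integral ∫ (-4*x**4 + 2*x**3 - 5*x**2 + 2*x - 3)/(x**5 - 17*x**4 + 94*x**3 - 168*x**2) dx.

-3*log(x)/1568 - 9152*log(x - 7)/147 + 547*log(x - 6)/8 - 971*log(x - 4)/96 - 1/(56*x) + C

Factor the denominator: x**2*(x - 7)*(x - 6)*(x - 4).
Partial-fraction decomposition: -971/(96*(x - 4)) + 547/(8*(x - 6)) - 9152/(147*(x - 7)) - 3/(1568*x) + 1/(56*x**2).
Integrate each term; A/(x−a) gives A·log|x−a|; A/(x−a)² gives −A/(x−a).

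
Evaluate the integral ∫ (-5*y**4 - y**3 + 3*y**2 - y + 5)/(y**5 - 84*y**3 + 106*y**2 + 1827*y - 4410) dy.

-6589*log(y - 6)/507 + 3175*log(y - 5)/288 - 403*log(y - 3)/600 - 2867491*log(y + 7)/1216800 - 11503/(1560*y + 10920) + C

Factor the denominator: (y - 6)*(y - 5)*(y - 3)*(y + 7)**2.
Partial-fraction decomposition: -2867491/(1216800*(y + 7)) + 11503/(1560*(y + 7)**2) - 403/(600*(y - 3)) + 3175/(288*(y - 5)) - 6589/(507*(y - 6)).
Integrate each term; A/(y−a) gives A·log|y−a|; A/(y−a)² gives −A/(y−a).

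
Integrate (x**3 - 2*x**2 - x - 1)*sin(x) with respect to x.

-x**3*cos(x) + 3*x**2*sin(x) + 2*x**2*cos(x) - 4*x*sin(x) + 7*x*cos(x) - 7*sin(x) - 3*cos(x) + C

Use integration by parts with u = x**3 - 2*x**2 - x - 1, dv = sin(x) dx, so v = -cos(x).
Apply parts 3 times (tabular method): alternate signs, differentiate u down to 0, integrate dv up.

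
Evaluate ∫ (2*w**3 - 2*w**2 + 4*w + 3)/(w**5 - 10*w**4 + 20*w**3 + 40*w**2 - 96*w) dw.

Factor the denominator: w*(w - 6)*(w - 4)*(w - 2)*(w + 2).
Partial-fraction decomposition: -29/(384*(w + 2)) + 19/(64*(w - 2)) - 115/(96*(w - 4)) + 129/(128*(w - 6)) - 1/(32*w).
Integrate each term: A/(w−a) contributes A·log|w−a|.

-log(w)/32 + 129*log(w - 6)/128 - 115*log(w - 4)/96 + 19*log(w - 2)/64 - 29*log(w + 2)/384 + C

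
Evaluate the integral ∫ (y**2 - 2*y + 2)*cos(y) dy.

y**2*sin(y) - 2*y*sin(y) + 2*y*cos(y) - 2*cos(y) + C

Use integration by parts with u = y**2 - 2*y + 2, dv = cos(y) dy, so v = sin(y).
Apply parts 2 times (tabular method): alternate signs, differentiate u down to 0, integrate dv up.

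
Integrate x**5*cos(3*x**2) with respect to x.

x**4*sin(3*x**2)/6 + x**2*cos(3*x**2)/9 - sin(3*x**2)/27 + C

Let u = x², du = 2x dx; rewrite as (1/2)∫ u^2·cos(3u) du.
Now integrate by parts 2 times.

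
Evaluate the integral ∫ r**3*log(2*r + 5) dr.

r**4*log(2*r + 5)/4 - r**4/16 + 5*r**3/24 - 25*r**2/32 + 125*r/32 - 625*log(2*r + 5)/64 + C

Use integration by parts with u = log(2*r + 5), dv = r**3 dr.
Then du = 2/(2*r + 5) dr and v = r**4/4.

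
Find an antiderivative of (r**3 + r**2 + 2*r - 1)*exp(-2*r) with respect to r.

Use integration by parts with u = r**3 + r**2 + 2*r - 1, dv = exp(-2*r) dr, so v = -exp(-2*r)/2.
Apply parts 3 times (tabular method): alternate signs, differentiate u down to 0, integrate dv up.

(-4*r**3 - 10*r**2 - 18*r - 5)*exp(-2*r)/8 + C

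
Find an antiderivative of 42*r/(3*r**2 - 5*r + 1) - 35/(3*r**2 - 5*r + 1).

7*log(3*r**2 - 5*r + 1) + C

Let u = 3*r**2 - 5*r + 1, so du = (6*r - 5) dr.
Rewriting, the integral becomes 7·∫ 1/u du = 7·log(u).
Substituting back, u = 3*r**2 - 5*r + 1.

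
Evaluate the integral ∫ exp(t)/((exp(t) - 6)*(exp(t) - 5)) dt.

log(exp(t) - 6) - log(exp(t) - 5) + C

Let u = e^t, du = e^t dt.
The integral becomes ∫ du/((u-5)(u-6)); decompose into partial fractions.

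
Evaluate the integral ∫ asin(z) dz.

Use integration by parts with u = arcsin(z), dv = dz.
Then du = 1/sqrt(-z**2 + 1) dz.

z*asin(z) + sqrt(-z**2 + 1) + C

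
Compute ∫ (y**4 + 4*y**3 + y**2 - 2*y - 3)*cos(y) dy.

Use integration by parts with u = y**4 + 4*y**3 + y**2 - 2*y - 3, dv = cos(y) dy, so v = sin(y).
Apply parts 4 times (tabular method): alternate signs, differentiate u down to 0, integrate dv up.

y**4*sin(y) + 4*y**3*sin(y) + 4*y**3*cos(y) - 11*y**2*sin(y) + 12*y**2*cos(y) - 26*y*sin(y) - 22*y*cos(y) + 19*sin(y) - 26*cos(y) + C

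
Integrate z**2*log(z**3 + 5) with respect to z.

Let u = z**3 + 5, so du = (3*z**2) dz.
The integral becomes (1/3)·∫ log(u) du; integrate by parts with u′=log(u), dv′=du.

z**3*log(z**3 + 5)/3 - z**3/3 + 5*log(z**3 + 5)/3 + C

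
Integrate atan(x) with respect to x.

x*atan(x) - log(x**2 + 1)/2 + C

Use integration by parts with u = arctan(x), dv = dx.
Then du = 1/(x**2 + 1) dx.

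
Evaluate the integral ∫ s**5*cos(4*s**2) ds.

s**4*sin(4*s**2)/8 + s**2*cos(4*s**2)/16 - sin(4*s**2)/64 + C

Let u = s², du = 2s ds; rewrite as (1/2)∫ u^2·cos(4u) du.
Now integrate by parts 2 times.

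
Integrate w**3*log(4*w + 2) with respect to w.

Use integration by parts with u = log(4*w + 2), dv = w**3 dw.
Then du = 4/(4*w + 2) dw and v = w**4/4.

w**4*log(4*w + 2)/4 - w**4/16 + w**3/24 - w**2/32 + w/32 - log(2*w + 1)/64 + C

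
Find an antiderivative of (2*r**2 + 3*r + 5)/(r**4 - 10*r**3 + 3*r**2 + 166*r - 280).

62*log(r - 7)/55 - 35*log(r - 5)/27 + 19*log(r - 2)/90 - 25*log(r + 4)/594 + C

Factor the denominator: (r - 7)*(r - 5)*(r - 2)*(r + 4).
Partial-fraction decomposition: -25/(594*(r + 4)) + 19/(90*(r - 2)) - 35/(27*(r - 5)) + 62/(55*(r - 7)).
Integrate each term: A/(r−a) contributes A·log|r−a|.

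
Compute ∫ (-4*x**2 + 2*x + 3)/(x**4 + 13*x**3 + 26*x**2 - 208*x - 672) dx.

Factor the denominator: (x - 4)*(x + 4)*(x + 6)*(x + 7).
Partial-fraction decomposition: 69/(11*(x + 7)) - 153/(20*(x + 6)) + 23/(16*(x + 4)) - 53/(880*(x - 4)).
Integrate each term: A/(x−a) contributes A·log|x−a|.

-53*log(x - 4)/880 + 23*log(x + 4)/16 - 153*log(x + 6)/20 + 69*log(x + 7)/11 + C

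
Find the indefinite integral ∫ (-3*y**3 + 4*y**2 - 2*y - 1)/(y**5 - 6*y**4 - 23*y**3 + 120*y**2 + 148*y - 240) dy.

-517*log(y - 6)/400 + 143*log(y - 5)/126 - log(y - 1)/150 - 43*log(y + 2)/336 + 263*log(y + 4)/900 + C

Factor the denominator: (y - 6)*(y - 5)*(y - 1)*(y + 2)*(y + 4).
Partial-fraction decomposition: 263/(900*(y + 4)) - 43/(336*(y + 2)) - 1/(150*(y - 1)) + 143/(126*(y - 5)) - 517/(400*(y - 6)).
Integrate each term: A/(y−a) contributes A·log|y−a|.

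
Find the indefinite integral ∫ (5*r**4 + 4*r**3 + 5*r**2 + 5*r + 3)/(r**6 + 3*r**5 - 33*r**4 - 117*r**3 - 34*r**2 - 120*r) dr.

-log(r)/40 + 229*log(r - 6)/740 + 1087*log(r + 4)/680 - 124*log(r + 5)/65 + 101*log(r**2 + 1)/8177 - 9*atan(r)/8177 + C

Factor the denominator: r*(r - 6)*(r + 4)*(r + 5)*(r**2 + 1).
Partial-fraction decomposition: (202*r - 9)/(8177*(r**2 + 1)) - 124/(65*(r + 5)) + 1087/(680*(r + 4)) + 229/(740*(r - 6)) - 1/(40*r).
Integrate each term; A/(r−a) gives A·log|r−a|; the (Br+D)/(r²+p²) term gives a log and an atan.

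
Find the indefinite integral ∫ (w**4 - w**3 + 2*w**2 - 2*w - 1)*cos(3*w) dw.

Use integration by parts with u = w**4 - w**3 + 2*w**2 - 2*w - 1, dv = cos(3*w) dw, so v = sin(3*w)/3.
Apply parts 4 times (tabular method): alternate signs, differentiate u down to 0, integrate dv up.

w**4*sin(3*w)/3 - w**3*sin(3*w)/3 + 4*w**3*cos(3*w)/9 + 2*w**2*sin(3*w)/9 - w**2*cos(3*w)/3 - 4*w*sin(3*w)/9 + 4*w*cos(3*w)/27 - 31*sin(3*w)/81 - 4*cos(3*w)/27 + C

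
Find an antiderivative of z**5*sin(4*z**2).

Let u = z², du = 2z dz; rewrite as (1/2)∫ u^2·sin(4u) du.
Now integrate by parts 2 times.

-z**4*cos(4*z**2)/8 + z**2*sin(4*z**2)/16 + cos(4*z**2)/64 + C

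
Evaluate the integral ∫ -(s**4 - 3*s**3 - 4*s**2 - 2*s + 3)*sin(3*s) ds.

s**4*cos(3*s)/3 - 4*s**3*sin(3*s)/9 - s**3*cos(3*s) + s**2*sin(3*s) - 16*s**2*cos(3*s)/9 + 32*s*sin(3*s)/27 + 113*cos(3*s)/81 + C

Use integration by parts with u = s**4 - 3*s**3 - 4*s**2 - 2*s + 3, dv = -sin(3*s) ds, so v = cos(3*s)/3.
Apply parts 4 times (tabular method): alternate signs, differentiate u down to 0, integrate dv up.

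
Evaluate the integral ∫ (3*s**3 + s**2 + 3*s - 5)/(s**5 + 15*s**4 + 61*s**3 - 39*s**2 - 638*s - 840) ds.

47*log(s - 3)/1400 + 31*log(s + 2)/150 - 193*log(s + 4)/42 + 185*log(s + 5)/24 - 503*log(s + 7)/150 + C

Factor the denominator: (s - 3)*(s + 2)*(s + 4)*(s + 5)*(s + 7).
Partial-fraction decomposition: -503/(150*(s + 7)) + 185/(24*(s + 5)) - 193/(42*(s + 4)) + 31/(150*(s + 2)) + 47/(1400*(s - 3)).
Integrate each term: A/(s−a) contributes A·log|s−a|.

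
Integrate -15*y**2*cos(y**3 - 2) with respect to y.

-5*sin(y**3 - 2) + C

Let u = y**3 - 2, so du = (3*y**2) dy.
Rewriting, the integral becomes -5·∫ cos(u) du = -5·sin(u).
Substituting back, u = y**3 - 2.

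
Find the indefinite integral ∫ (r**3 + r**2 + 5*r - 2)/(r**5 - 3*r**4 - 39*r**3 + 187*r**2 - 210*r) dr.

log(r)/105 + 173*log(r - 5)/360 - 49*log(r - 3)/60 + 10*log(r - 2)/27 - 331*log(r + 7)/7560 + C

Factor the denominator: r*(r - 5)*(r - 3)*(r - 2)*(r + 7).
Partial-fraction decomposition: -331/(7560*(r + 7)) + 10/(27*(r - 2)) - 49/(60*(r - 3)) + 173/(360*(r - 5)) + 1/(105*r).
Integrate each term: A/(r−a) contributes A·log|r−a|.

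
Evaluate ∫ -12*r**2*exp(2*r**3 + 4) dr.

-2*exp(2*r**3 + 4) + C

Let u = 2*r**3 + 4, so du = (6*r**2) dr.
Rewriting, the integral becomes -2·∫ e^u du = -2·e^u.
Substituting back, u = 2*r**3 + 4.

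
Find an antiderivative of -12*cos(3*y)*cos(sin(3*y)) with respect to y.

Let u = sin(3*y), so du = (3*cos(3*y)) dy.
Rewriting, the integral becomes -4·∫ cos(u) du = -4·sin(u).
Substituting back, u = sin(3*y).

-4*sin(sin(3*y)) + C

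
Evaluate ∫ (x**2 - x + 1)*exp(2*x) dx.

(x**2 - 2*x + 2)*exp(2*x)/2 + C

Use integration by parts with u = x**2 - x + 1, dv = exp(2*x) dx, so v = exp(2*x)/2.
Apply parts 2 times (tabular method): alternate signs, differentiate u down to 0, integrate dv up.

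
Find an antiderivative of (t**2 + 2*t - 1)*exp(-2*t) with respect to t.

Use integration by parts with u = t**2 + 2*t - 1, dv = exp(-2*t) dt, so v = -exp(-2*t)/2.
Apply parts 2 times (tabular method): alternate signs, differentiate u down to 0, integrate dv up.

(-2*t**2 - 6*t - 1)*exp(-2*t)/4 + C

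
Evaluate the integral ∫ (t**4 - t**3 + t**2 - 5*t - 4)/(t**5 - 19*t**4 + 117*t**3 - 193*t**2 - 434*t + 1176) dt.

Factor the denominator: (t - 7)**2*(t - 4)*(t - 3)*(t + 2).
Partial-fraction decomposition: 17/(1215*(t + 2)) - 11/(20*(t - 3)) + 92/(27*(t - 4)) - 1819/(972*(t - 7)) + 517/(27*(t - 7)**2).
Integrate each term; A/(t−a) gives A·log|t−a|; A/(t−a)² gives −A/(t−a).

-1819*log(t - 7)/972 + 92*log(t - 4)/27 - 11*log(t - 3)/20 + 17*log(t + 2)/1215 - 517/(27*t - 189) + C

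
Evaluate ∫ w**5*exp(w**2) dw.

Let u = w², du = 2w dw; rewrite as (1/2)∫ u^2·exp(1u) du.
Now integrate by parts 2 times.

(w**4 - 2*w**2 + 2)*exp(w**2)/2 + C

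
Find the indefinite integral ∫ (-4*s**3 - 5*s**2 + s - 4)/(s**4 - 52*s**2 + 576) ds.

Factor the denominator: (s - 6)*(s - 4)*(s + 4)*(s + 6).
Partial-fraction decomposition: -337/(120*(s + 6)) + 21/(20*(s + 4)) + 21/(10*(s - 4)) - 521/(120*(s - 6)).
Integrate each term: A/(s−a) contributes A·log|s−a|.

-521*log(s - 6)/120 + 21*log(s - 4)/10 + 21*log(s + 4)/20 - 337*log(s + 6)/120 + C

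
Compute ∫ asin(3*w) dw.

w*asin(3*w) + sqrt(-9*w**2 + 1)/3 + C

Use integration by parts with u = arcsin(3*w), dv = dw.
Then du = 3/sqrt(-9*w**2 + 1) dw.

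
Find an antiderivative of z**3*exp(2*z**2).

(2*z**2 - 1)*exp(2*z**2)/8 + C

Let u = z², du = 2z dz; rewrite as (1/2)∫ u^1·exp(2u) du.
Now integrate by parts 1 time.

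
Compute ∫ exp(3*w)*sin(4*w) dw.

Let I denote the integral. Integrate by parts with u = sin(4*w), dv = exp(3*w) dw, so v = exp(3*w)/3: I = exp(3*w)*sin(4*w)/3 − (4/3)·∫ exp(3*w)*cos(4*w) dw.
Apply parts again with u = cos(4*w), dv = exp(3*w) dw: ∫ exp(3*w)*cos(4*w) dw = exp(3*w)*cos(4*w)/3 + (4/3)·I. Substituting back brings back I: I = exp(3*w)*sin(4*w)/3 - 4*exp(3*w)*cos(4*w)/9 − (16/9)·I.
Solving for I: (1 + 16/9)·I equals the remaining terms, so I = (9/25)·(exp(3*w)*sin(4*w)/3 - 4*exp(3*w)*cos(4*w)/9).

3*exp(3*w)*sin(4*w)/25 - 4*exp(3*w)*cos(4*w)/25 + C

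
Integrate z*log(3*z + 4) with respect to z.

z**2*log(3*z + 4)/2 - z**2/4 + 2*z/3 - 8*log(3*z + 4)/9 + C

Use integration by parts with u = log(3*z + 4), dv = z dz.
Then du = 3/(3*z + 4) dz and v = z**2/2.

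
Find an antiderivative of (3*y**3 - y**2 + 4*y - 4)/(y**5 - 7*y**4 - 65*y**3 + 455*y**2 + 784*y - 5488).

Factor the denominator: (y - 7)**2*(y - 4)*(y + 4)*(y + 7).
Partial-fraction decomposition: -185/(1078*(y + 7)) + 19/(242*(y + 4)) + 47/(198*(y - 4)) - 15397/(106722*(y - 7)) + 502/(231*(y - 7)**2).
Integrate each term; A/(y−a) gives A·log|y−a|; A/(y−a)² gives −A/(y−a).

-15397*log(y - 7)/106722 + 47*log(y - 4)/198 + 19*log(y + 4)/242 - 185*log(y + 7)/1078 - 502/(231*y - 1617) + C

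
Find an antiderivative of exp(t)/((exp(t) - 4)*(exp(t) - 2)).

Let u = e^t, du = e^t dt.
The integral becomes ∫ du/((u-2)(u-4)); decompose into partial fractions.

log(exp(t) - 4)/2 - log(exp(t) - 2)/2 + C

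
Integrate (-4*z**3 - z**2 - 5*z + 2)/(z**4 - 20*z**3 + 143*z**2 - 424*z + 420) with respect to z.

-727*log(z - 7)/5 + 232*log(z - 6) - 274*log(z - 5)/3 + 11*log(z - 2)/15 + C

Factor the denominator: (z - 7)*(z - 6)*(z - 5)*(z - 2).
Partial-fraction decomposition: 11/(15*(z - 2)) - 274/(3*(z - 5)) + 232/(z - 6) - 727/(5*(z - 7)).
Integrate each term: A/(z−a) contributes A·log|z−a|.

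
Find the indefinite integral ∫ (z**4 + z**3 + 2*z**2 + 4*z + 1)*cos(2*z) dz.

z**4*sin(2*z)/2 + z**3*sin(2*z)/2 + z**3*cos(2*z) - z**2*sin(2*z)/2 + 3*z**2*cos(2*z)/4 + 5*z*sin(2*z)/4 - z*cos(2*z)/2 + 3*sin(2*z)/4 + 5*cos(2*z)/8 + C

Use integration by parts with u = z**4 + z**3 + 2*z**2 + 4*z + 1, dv = cos(2*z) dz, so v = sin(2*z)/2.
Apply parts 4 times (tabular method): alternate signs, differentiate u down to 0, integrate dv up.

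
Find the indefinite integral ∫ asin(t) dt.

Use integration by parts with u = arcsin(t), dv = dt.
Then du = 1/sqrt(-t**2 + 1) dt.

t*asin(t) + sqrt(-t**2 + 1) + C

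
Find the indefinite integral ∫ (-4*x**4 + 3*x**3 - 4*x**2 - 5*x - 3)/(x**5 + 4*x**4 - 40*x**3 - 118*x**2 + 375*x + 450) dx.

Factor the denominator: (x - 5)*(x - 3)*(x + 1)*(x + 5)*(x + 6).
Partial-fraction decomposition: -661/(55*(x + 6)) + 2953/(320*(x + 5)) - 3/(160*(x + 1)) + 33/(64*(x - 3)) - 751/(440*(x - 5)).
Integrate each term: A/(x−a) contributes A·log|x−a|.

-751*log(x - 5)/440 + 33*log(x - 3)/64 - 3*log(x + 1)/160 + 2953*log(x + 5)/320 - 661*log(x + 6)/55 + C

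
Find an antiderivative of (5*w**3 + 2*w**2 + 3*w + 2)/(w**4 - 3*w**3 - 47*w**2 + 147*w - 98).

153*log(w - 7)/35 - 56*log(w - 2)/45 + log(w - 1)/4 + 409*log(w + 7)/252 + C

Factor the denominator: (w - 7)*(w - 2)*(w - 1)*(w + 7).
Partial-fraction decomposition: 409/(252*(w + 7)) + 1/(4*(w - 1)) - 56/(45*(w - 2)) + 153/(35*(w - 7)).
Integrate each term: A/(w−a) contributes A·log|w−a|.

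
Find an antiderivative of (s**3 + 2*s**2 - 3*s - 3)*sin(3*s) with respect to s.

-s**3*cos(3*s)/3 + s**2*sin(3*s)/3 - 2*s**2*cos(3*s)/3 + 4*s*sin(3*s)/9 + 11*s*cos(3*s)/9 - 11*sin(3*s)/27 + 31*cos(3*s)/27 + C

Use integration by parts with u = s**3 + 2*s**2 - 3*s - 3, dv = sin(3*s) ds, so v = -cos(3*s)/3.
Apply parts 3 times (tabular method): alternate signs, differentiate u down to 0, integrate dv up.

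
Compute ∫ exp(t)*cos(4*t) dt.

Let I denote the integral. Integrate by parts with u = cos(4*t), dv = exp(t) dt, so v = exp(t): I = exp(t)*cos(4*t) + 4·∫ exp(t)*sin(4*t) dt.
Apply parts again with u = sin(4*t), dv = exp(t) dt: ∫ exp(t)*sin(4*t) dt = exp(t)*sin(4*t) − 4·I. Substituting back brings back I: I = 4*exp(t)*sin(4*t) + exp(t)*cos(4*t) − 16·I.
Solving for I: (1 + 16)·I equals the remaining terms, so I = (1/17)·(4*exp(t)*sin(4*t) + exp(t)*cos(4*t)).

4*exp(t)*sin(4*t)/17 + exp(t)*cos(4*t)/17 + C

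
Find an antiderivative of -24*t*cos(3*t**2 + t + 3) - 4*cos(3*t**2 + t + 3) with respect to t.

Let u = 3*t**2 + t + 3, so du = (6*t + 1) dt.
Rewriting, the integral becomes -4·∫ cos(u) du = -4·sin(u).
Substituting back, u = 3*t**2 + t + 3.

-4*sin(3*t**2 + t + 3) + C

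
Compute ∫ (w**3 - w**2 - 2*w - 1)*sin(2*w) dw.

-w**3*cos(2*w)/2 + 3*w**2*sin(2*w)/4 + w**2*cos(2*w)/2 - w*sin(2*w)/2 + 7*w*cos(2*w)/4 - 7*sin(2*w)/8 + cos(2*w)/4 + C

Use integration by parts with u = w**3 - w**2 - 2*w - 1, dv = sin(2*w) dw, so v = -cos(2*w)/2.
Apply parts 3 times (tabular method): alternate signs, differentiate u down to 0, integrate dv up.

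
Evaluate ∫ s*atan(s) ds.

s**2*atan(s)/2 - s/2 + atan(s)/2 + C

Use integration by parts with u = arctan(s), dv = s ds.
Then du = 1/(s**2 + 1) ds.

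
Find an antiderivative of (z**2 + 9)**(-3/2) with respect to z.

Substitute z = 3·tan(θ), so dz = 3·sec(θ)^2 dθ and the radical becomes sqrt(z**2 + 9) = 3·sec(θ) by the Pythagorean identity.
Integrate the resulting trig expression in θ, then back-substitute tan(θ) = z/3, sec(θ) = sqrt(z**2 + 9)/3 (absorbing any constant into C).

z/(9*sqrt(z**2 + 9)) + C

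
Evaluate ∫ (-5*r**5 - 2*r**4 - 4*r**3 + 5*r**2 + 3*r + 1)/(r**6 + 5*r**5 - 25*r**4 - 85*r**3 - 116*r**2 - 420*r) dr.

Factor the denominator: r*(r - 5)*(r + 3)*(r + 7)*(r**2 + 4).
Partial-fraction decomposition: -(14427*r - 23768)/(79924*(r**2 + 4)) - 40415/(8904*(r + 7)) + 599/(624*(r + 3)) - 8617/(6960*(r - 5)) - 1/(420*r).
Integrate each term; A/(r−a) gives A·log|r−a|; the (Br+D)/(r²+p²) term gives a log and an atan.

-log(r)/420 - 8617*log(r - 5)/6960 + 599*log(r + 3)/624 - 40415*log(r + 7)/8904 - 14427*log(r**2 + 4)/159848 + 2971*atan(r/2)/19981 + C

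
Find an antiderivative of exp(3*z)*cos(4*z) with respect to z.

4*exp(3*z)*sin(4*z)/25 + 3*exp(3*z)*cos(4*z)/25 + C

Let I denote the integral. Integrate by parts with u = cos(4*z), dv = exp(3*z) dz, so v = exp(3*z)/3: I = exp(3*z)*cos(4*z)/3 + (4/3)·∫ exp(3*z)*sin(4*z) dz.
Apply parts again with u = sin(4*z), dv = exp(3*z) dz: ∫ exp(3*z)*sin(4*z) dz = exp(3*z)*sin(4*z)/3 − (4/3)·I. Substituting back brings back I: I = 4*exp(3*z)*sin(4*z)/9 + exp(3*z)*cos(4*z)/3 − (16/9)·I.
Solving for I: (1 + 16/9)·I equals the remaining terms, so I = (9/25)·(4*exp(3*z)*sin(4*z)/9 + exp(3*z)*cos(4*z)/3).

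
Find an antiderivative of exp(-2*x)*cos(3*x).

3*exp(-2*x)*sin(3*x)/13 - 2*exp(-2*x)*cos(3*x)/13 + C

Let I denote the integral. Integrate by parts with u = cos(3*x), dv = exp(-2*x) dx, so v = -exp(-2*x)/2: I = -exp(-2*x)*cos(3*x)/2 − (3/2)·∫ exp(-2*x)*sin(3*x) dx.
Apply parts again with u = sin(3*x), dv = exp(-2*x) dx: ∫ exp(-2*x)*sin(3*x) dx = -exp(-2*x)*sin(3*x)/2 + (3/2)·I. Substituting back brings back I: I = 3*exp(-2*x)*sin(3*x)/4 - exp(-2*x)*cos(3*x)/2 − (9/4)·I.
Solving for I: (1 + 9/4)·I equals the remaining terms, so I = (4/13)·(3*exp(-2*x)*sin(3*x)/4 - exp(-2*x)*cos(3*x)/2).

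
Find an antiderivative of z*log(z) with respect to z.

Use integration by parts with u = log(z), dv = z dz.
Then du = 1/z dz and v = z**2/2.

z**2*log(z)/2 - z**2/4 + C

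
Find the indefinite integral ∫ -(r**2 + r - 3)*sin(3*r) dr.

r**2*cos(3*r)/3 - 2*r*sin(3*r)/9 + r*cos(3*r)/3 - sin(3*r)/9 - 29*cos(3*r)/27 + C

Use integration by parts with u = r**2 + r - 3, dv = -sin(3*r) dr, so v = cos(3*r)/3.
Apply parts 2 times (tabular method): alternate signs, differentiate u down to 0, integrate dv up.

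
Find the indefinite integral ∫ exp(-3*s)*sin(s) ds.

-3*exp(-3*s)*sin(s)/10 - exp(-3*s)*cos(s)/10 + C

Let I denote the integral. Integrate by parts with u = sin(s), dv = exp(-3*s) ds, so v = -exp(-3*s)/3: I = -exp(-3*s)*sin(s)/3 + (1/3)·∫ exp(-3*s)*cos(s) ds.
Apply parts again with u = cos(s), dv = exp(-3*s) ds: ∫ exp(-3*s)*cos(s) ds = -exp(-3*s)*cos(s)/3 − (1/3)·I. Substituting back brings back I: I = -exp(-3*s)*sin(s)/3 - exp(-3*s)*cos(s)/9 − (1/9)·I.
Solving for I: (1 + 1/9)·I equals the remaining terms, so I = (9/10)·(-exp(-3*s)*sin(s)/3 - exp(-3*s)*cos(s)/9).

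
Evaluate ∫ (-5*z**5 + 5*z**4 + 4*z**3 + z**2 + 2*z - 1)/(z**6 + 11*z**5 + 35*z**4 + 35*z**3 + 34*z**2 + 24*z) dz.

-log(z)/24 - 2*log(z + 1)/15 + 6151*log(z + 4)/408 - 44519*log(z + 6)/2220 + 48*log(z**2 + 1)/629 - 95*atan(z)/629 + C

Factor the denominator: z*(z + 1)*(z + 4)*(z + 6)*(z**2 + 1).
Partial-fraction decomposition: (96*z - 95)/(629*(z**2 + 1)) - 44519/(2220*(z + 6)) + 6151/(408*(z + 4)) - 2/(15*(z + 1)) - 1/(24*z).
Integrate each term; A/(z−a) gives A·log|z−a|; the (Bz+D)/(z²+p²) term gives a log and an atan.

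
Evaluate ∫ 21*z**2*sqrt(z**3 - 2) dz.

14*(z**3 - 2)**(3/2)/3 + C

Let u = z**3 - 2, so du = (3*z**2) dz.
Rewriting, the integral becomes 7·∫ √u du = 7·(2/3)u^(3/2).
Substituting back, u = z**3 - 2.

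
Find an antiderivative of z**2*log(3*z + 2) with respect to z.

z**3*log(3*z + 2)/3 - z**3/9 + z**2/9 - 4*z/27 + 8*log(3*z + 2)/81 + C

Use integration by parts with u = log(3*z + 2), dv = z**2 dz.
Then du = 3/(3*z + 2) dz and v = z**3/3.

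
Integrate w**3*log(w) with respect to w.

w**4*log(w)/4 - w**4/16 + C

Use integration by parts with u = log(w), dv = w**3 dw.
Then du = 1/w dw and v = w**4/4.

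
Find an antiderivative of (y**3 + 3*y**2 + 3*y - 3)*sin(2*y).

-y**3*cos(2*y)/2 + 3*y**2*sin(2*y)/4 - 3*y**2*cos(2*y)/2 + 3*y*sin(2*y)/2 - 3*y*cos(2*y)/4 + 3*sin(2*y)/8 + 9*cos(2*y)/4 + C

Use integration by parts with u = y**3 + 3*y**2 + 3*y - 3, dv = sin(2*y) dy, so v = -cos(2*y)/2.
Apply parts 3 times (tabular method): alternate signs, differentiate u down to 0, integrate dv up.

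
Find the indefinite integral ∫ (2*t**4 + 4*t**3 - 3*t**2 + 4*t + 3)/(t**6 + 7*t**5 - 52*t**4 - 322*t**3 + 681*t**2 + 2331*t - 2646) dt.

25*log(t - 6)/169 - 43*log(t - 3)/600 + log(t - 1)/256 - log(t + 3)/192 - 81077*log(t + 7)/1081600 - 1629/(2080*t + 14560) + C

Factor the denominator: (t - 6)*(t - 3)*(t - 1)*(t + 3)*(t + 7)**2.
Partial-fraction decomposition: -81077/(1081600*(t + 7)) + 1629/(2080*(t + 7)**2) - 1/(192*(t + 3)) + 1/(256*(t - 1)) - 43/(600*(t - 3)) + 25/(169*(t - 6)).
Integrate each term; A/(t−a) gives A·log|t−a|; A/(t−a)² gives −A/(t−a).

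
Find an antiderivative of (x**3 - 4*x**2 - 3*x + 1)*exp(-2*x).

Use integration by parts with u = x**3 - 4*x**2 - 3*x + 1, dv = exp(-2*x) dx, so v = -exp(-2*x)/2.
Apply parts 3 times (tabular method): alternate signs, differentiate u down to 0, integrate dv up.

(-4*x**3 + 10*x**2 + 22*x + 7)*exp(-2*x)/8 + C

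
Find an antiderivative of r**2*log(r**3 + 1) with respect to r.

r**3*log(r**3 + 1)/3 - r**3/3 + log(r**3 + 1)/3 + C

Let u = r**3 + 1, so du = (3*r**2) dr.
The integral becomes (1/3)·∫ log(u) du; integrate by parts with u′=log(u), dv′=du.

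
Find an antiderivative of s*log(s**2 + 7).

s**2*log(s**2 + 7)/2 - s**2/2 + 7*log(s**2 + 7)/2 + C

Let u = s**2 + 7, so du = (2*s) ds.
The integral becomes (1/2)·∫ log(u) du; integrate by parts with u′=log(u), dv′=du.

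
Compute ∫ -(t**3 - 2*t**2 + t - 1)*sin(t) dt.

Use integration by parts with u = t**3 - 2*t**2 + t - 1, dv = -sin(t) dt, so v = cos(t).
Apply parts 3 times (tabular method): alternate signs, differentiate u down to 0, integrate dv up.

t**3*cos(t) - 3*t**2*sin(t) - 2*t**2*cos(t) + 4*t*sin(t) - 5*t*cos(t) + 5*sin(t) + 3*cos(t) + C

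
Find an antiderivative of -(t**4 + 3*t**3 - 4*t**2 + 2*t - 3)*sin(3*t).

t**4*cos(3*t)/3 - 4*t**3*sin(3*t)/9 + t**3*cos(3*t) - t**2*sin(3*t) - 16*t**2*cos(3*t)/9 + 32*t*sin(3*t)/27 - 49*cos(3*t)/81 + C

Use integration by parts with u = t**4 + 3*t**3 - 4*t**2 + 2*t - 3, dv = -sin(3*t) dt, so v = cos(3*t)/3.
Apply parts 4 times (tabular method): alternate signs, differentiate u down to 0, integrate dv up.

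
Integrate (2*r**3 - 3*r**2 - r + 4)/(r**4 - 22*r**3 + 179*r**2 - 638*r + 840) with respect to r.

Factor the denominator: (r - 7)*(r - 6)*(r - 5)*(r - 4).
Partial-fraction decomposition: -40/(3*(r - 4)) + 87/(r - 5) - 161/(r - 6) + 268/(3*(r - 7)).
Integrate each term: A/(r−a) contributes A·log|r−a|.

268*log(r - 7)/3 - 161*log(r - 6) + 87*log(r - 5) - 40*log(r - 4)/3 + C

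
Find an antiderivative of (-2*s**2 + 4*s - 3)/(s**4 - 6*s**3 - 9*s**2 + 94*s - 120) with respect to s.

-11*log(s - 5)/18 + 9*log(s - 3)/14 - log(s - 2)/6 + 17*log(s + 4)/126 + C

Factor the denominator: (s - 5)*(s - 3)*(s - 2)*(s + 4).
Partial-fraction decomposition: 17/(126*(s + 4)) - 1/(6*(s - 2)) + 9/(14*(s - 3)) - 11/(18*(s - 5)).
Integrate each term: A/(s−a) contributes A·log|s−a|.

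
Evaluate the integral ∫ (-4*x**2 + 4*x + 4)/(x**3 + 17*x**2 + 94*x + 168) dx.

Factor the denominator: (x + 4)*(x + 6)*(x + 7).
Partial-fraction decomposition: -220/(3*(x + 7)) + 82/(x + 6) - 38/(3*(x + 4)).
Integrate each term: A/(x−a) contributes A·log|x−a|.

-38*log(x + 4)/3 + 82*log(x + 6) - 220*log(x + 7)/3 + C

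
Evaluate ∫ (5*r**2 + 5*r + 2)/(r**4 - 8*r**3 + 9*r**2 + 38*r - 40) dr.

38*log(r - 5)/7 - 17*log(r - 4)/3 + log(r - 1)/3 - 2*log(r + 2)/21 + C

Factor the denominator: (r - 5)*(r - 4)*(r - 1)*(r + 2).
Partial-fraction decomposition: -2/(21*(r + 2)) + 1/(3*(r - 1)) - 17/(3*(r - 4)) + 38/(7*(r - 5)).
Integrate each term: A/(r−a) contributes A·log|r−a|.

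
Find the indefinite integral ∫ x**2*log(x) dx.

x**3*log(x)/3 - x**3/9 + C

Use integration by parts with u = log(x), dv = x**2 dx.
Then du = 1/x dx and v = x**3/3.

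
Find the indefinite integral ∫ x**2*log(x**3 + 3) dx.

x**3*log(x**3 + 3)/3 - x**3/3 + log(x**3 + 3) + C

Let u = x**3 + 3, so du = (3*x**2) dx.
The integral becomes (1/3)·∫ log(u) du; integrate by parts with u′=log(u), dv′=du.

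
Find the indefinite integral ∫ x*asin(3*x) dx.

Use integration by parts with u = arcsin(3*x), dv = x dx.
Then du = 3/sqrt(-9*x**2 + 1) dx.

x**2*asin(3*x)/2 + x*sqrt(-9*x**2 + 1)/12 - asin(3*x)/36 + C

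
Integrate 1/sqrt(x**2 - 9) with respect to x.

log(x + sqrt(x**2 - 9)) + C

Substitute x = 3·sec(θ), so dx = 3·sec(θ)*tan(θ) dθ and the radical becomes sqrt(x**2 - 9) = 3·tan(θ) by the Pythagorean identity.
Integrate the resulting trig expression in θ, then back-substitute sec(θ) = x/3, tan(θ) = sqrt(x**2 - 9)/3 (absorbing any constant into C).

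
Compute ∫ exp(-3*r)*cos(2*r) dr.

2*exp(-3*r)*sin(2*r)/13 - 3*exp(-3*r)*cos(2*r)/13 + C

Let I denote the integral. Integrate by parts with u = cos(2*r), dv = exp(-3*r) dr, so v = -exp(-3*r)/3: I = -exp(-3*r)*cos(2*r)/3 − (2/3)·∫ exp(-3*r)*sin(2*r) dr.
Apply parts again with u = sin(2*r), dv = exp(-3*r) dr: ∫ exp(-3*r)*sin(2*r) dr = -exp(-3*r)*sin(2*r)/3 + (2/3)·I. Substituting back brings back I: I = 2*exp(-3*r)*sin(2*r)/9 - exp(-3*r)*cos(2*r)/3 − (4/9)·I.
Solving for I: (1 + 4/9)·I equals the remaining terms, so I = (9/13)·(2*exp(-3*r)*sin(2*r)/9 - exp(-3*r)*cos(2*r)/3).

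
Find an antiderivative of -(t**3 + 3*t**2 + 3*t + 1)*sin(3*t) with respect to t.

Use integration by parts with u = t**3 + 3*t**2 + 3*t + 1, dv = -sin(3*t) dt, so v = cos(3*t)/3.
Apply parts 3 times (tabular method): alternate signs, differentiate u down to 0, integrate dv up.

t**3*cos(3*t)/3 - t**2*sin(3*t)/3 + t**2*cos(3*t) - 2*t*sin(3*t)/3 + 7*t*cos(3*t)/9 - 7*sin(3*t)/27 + cos(3*t)/9 + C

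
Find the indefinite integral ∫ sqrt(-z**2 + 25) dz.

Substitute z = 5·sin(θ), so dz = 5·cos(θ) dθ and the radical becomes sqrt(-z**2 + 25) = 5·cos(θ) by the Pythagorean identity.
Integrate the resulting trig expression in θ, then back-substitute θ = asin(z/5), sin(θ) = z/5, cos(θ) = sqrt(-z**2 + 25)/5 (absorbing any constant into C).

z*sqrt(-z**2 + 25)/2 + 25*asin(z/5)/2 + C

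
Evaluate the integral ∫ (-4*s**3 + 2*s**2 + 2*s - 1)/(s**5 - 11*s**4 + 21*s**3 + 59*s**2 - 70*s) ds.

log(s)/70 - 1261*log(s - 7)/756 + 63*log(s - 5)/40 - log(s - 1)/72 + 5*log(s + 2)/54 + C

Factor the denominator: s*(s - 7)*(s - 5)*(s - 1)*(s + 2).
Partial-fraction decomposition: 5/(54*(s + 2)) - 1/(72*(s - 1)) + 63/(40*(s - 5)) - 1261/(756*(s - 7)) + 1/(70*s).
Integrate each term: A/(s−a) contributes A·log|s−a|.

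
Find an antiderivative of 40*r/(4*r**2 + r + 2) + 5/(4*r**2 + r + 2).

Let u = 4*r**2 + r + 2, so du = (8*r + 1) dr.
Rewriting, the integral becomes 5·∫ 1/u du = 5·log(u).
Substituting back, u = 4*r**2 + r + 2.

5*log(4*r**2 + r + 2) + C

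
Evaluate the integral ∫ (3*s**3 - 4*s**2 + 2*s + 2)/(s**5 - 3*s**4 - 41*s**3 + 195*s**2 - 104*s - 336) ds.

Factor the denominator: (s - 4)**2*(s - 3)*(s + 1)*(s + 7).
Partial-fraction decomposition: -1237/(7260*(s + 7)) + 7/(600*(s + 1)) + 53/(40*(s - 3)) - 3528/(3025*(s - 4)) + 138/(55*(s - 4)**2).
Integrate each term; A/(s−a) gives A·log|s−a|; A/(s−a)² gives −A/(s−a).

-3528*log(s - 4)/3025 + 53*log(s - 3)/40 + 7*log(s + 1)/600 - 1237*log(s + 7)/7260 - 138/(55*s - 220) + C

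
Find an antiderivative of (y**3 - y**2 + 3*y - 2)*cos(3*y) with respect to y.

Use integration by parts with u = y**3 - y**2 + 3*y - 2, dv = cos(3*y) dy, so v = sin(3*y)/3.
Apply parts 3 times (tabular method): alternate signs, differentiate u down to 0, integrate dv up.

y**3*sin(3*y)/3 - y**2*sin(3*y)/3 + y**2*cos(3*y)/3 + 7*y*sin(3*y)/9 - 2*y*cos(3*y)/9 - 16*sin(3*y)/27 + 7*cos(3*y)/27 + C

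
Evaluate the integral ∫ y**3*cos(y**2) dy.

Let u = y², du = 2y dy; rewrite as (1/2)∫ u^1·cos(1u) du.
Now integrate by parts 1 time.

y**2*sin(y**2)/2 + cos(y**2)/2 + C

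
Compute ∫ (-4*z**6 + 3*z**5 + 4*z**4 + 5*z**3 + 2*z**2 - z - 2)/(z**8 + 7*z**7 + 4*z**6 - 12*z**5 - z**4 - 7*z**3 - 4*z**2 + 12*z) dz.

-log(z)/6 + 25*log(z - 1)/504 + 7*log(z + 1)/40 - 8*log(z + 2)/9 + 7349*log(z + 6)/7770 - 17*log(z**2 + 1)/296 - 9*atan(z)/148 - 1/(12*z - 12) + C

Factor the denominator: z*(z - 1)**2*(z + 1)*(z + 2)*(z + 6)*(z**2 + 1).
Partial-fraction decomposition: -(17*z + 9)/(148*(z**2 + 1)) + 7349/(7770*(z + 6)) - 8/(9*(z + 2)) + 7/(40*(z + 1)) + 25/(504*(z - 1)) + 1/(12*(z - 1)**2) - 1/(6*z).
Integrate each term; A/(z−a) gives A·log|z−a|; the (Bz+D)/(z²+p²) term gives a log and an atan.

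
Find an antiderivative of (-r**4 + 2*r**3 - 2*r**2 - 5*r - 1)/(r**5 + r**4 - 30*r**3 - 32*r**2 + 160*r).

-log(r)/160 - 451*log(r - 5)/1215 + 19*log(r - 2)/216 - 5525*log(r + 4)/7776 - 397/(216*r + 864) + C

Factor the denominator: r*(r - 5)*(r - 2)*(r + 4)**2.
Partial-fraction decomposition: -5525/(7776*(r + 4)) + 397/(216*(r + 4)**2) + 19/(216*(r - 2)) - 451/(1215*(r - 5)) - 1/(160*r).
Integrate each term; A/(r−a) gives A·log|r−a|; A/(r−a)² gives −A/(r−a).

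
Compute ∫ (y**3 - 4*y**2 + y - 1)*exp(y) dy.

(y**3 - 7*y**2 + 15*y - 16)*exp(y) + C

Use integration by parts with u = y**3 - 4*y**2 + y - 1, dv = exp(y) dy, so v = exp(y).
Apply parts 3 times (tabular method): alternate signs, differentiate u down to 0, integrate dv up.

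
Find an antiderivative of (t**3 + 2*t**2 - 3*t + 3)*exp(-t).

Use integration by parts with u = t**3 + 2*t**2 - 3*t + 3, dv = exp(-t) dt, so v = -exp(-t).
Apply parts 3 times (tabular method): alternate signs, differentiate u down to 0, integrate dv up.

(-t**3 - 5*t**2 - 7*t - 10)*exp(-t) + C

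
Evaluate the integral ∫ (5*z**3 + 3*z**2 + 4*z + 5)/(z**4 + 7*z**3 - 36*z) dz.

Factor the denominator: z*(z - 2)*(z + 3)*(z + 6).
Partial-fraction decomposition: 991/(144*(z + 6)) - 23/(9*(z + 3)) + 13/(16*(z - 2)) - 5/(36*z).
Integrate each term: A/(z−a) contributes A·log|z−a|.

-5*log(z)/36 + 13*log(z - 2)/16 - 23*log(z + 3)/9 + 991*log(z + 6)/144 + C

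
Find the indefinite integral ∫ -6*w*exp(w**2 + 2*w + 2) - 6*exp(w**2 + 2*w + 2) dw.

-3*exp(w**2 + 2*w + 2) + C

Let u = w**2 + 2*w + 2, so du = (2*w + 2) dw.
Rewriting, the integral becomes -3·∫ e^u du = -3·e^u.
Substituting back, u = w**2 + 2*w + 2.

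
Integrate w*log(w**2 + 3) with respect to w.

w**2*log(w**2 + 3)/2 - w**2/2 + 3*log(w**2 + 3)/2 + C

Let u = w**2 + 3, so du = (2*w) dw.
The integral becomes (1/2)·∫ log(u) du; integrate by parts with u′=log(u), dv′=du.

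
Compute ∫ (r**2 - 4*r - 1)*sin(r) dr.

Use integration by parts with u = r**2 - 4*r - 1, dv = sin(r) dr, so v = -cos(r).
Apply parts 2 times (tabular method): alternate signs, differentiate u down to 0, integrate dv up.

-r**2*cos(r) + 2*r*sin(r) + 4*r*cos(r) - 4*sin(r) + 3*cos(r) + C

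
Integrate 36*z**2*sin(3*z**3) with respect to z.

Let u = 3*z**3, so du = (9*z**2) dz.
Rewriting, the integral becomes 4·∫ sin(u) du = 4·-cos(u).
Substituting back, u = 3*z**3.

-4*cos(3*z**3) + C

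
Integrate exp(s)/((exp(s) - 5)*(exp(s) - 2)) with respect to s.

log(exp(s) - 5)/3 - log(exp(s) - 2)/3 + C

Let u = e^s, du = e^s ds.
The integral becomes ∫ du/((u-2)(u-5)); decompose into partial fractions.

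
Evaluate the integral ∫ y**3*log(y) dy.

y**4*log(y)/4 - y**4/16 + C

Use integration by parts with u = log(y), dv = y**3 dy.
Then du = 1/y dy and v = y**4/4.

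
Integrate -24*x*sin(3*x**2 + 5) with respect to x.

4*cos(3*x**2 + 5) + C

Let u = 3*x**2 + 5, so du = (6*x) dx.
Rewriting, the integral becomes -4·∫ sin(u) du = -4·-cos(u).
Substituting back, u = 3*x**2 + 5.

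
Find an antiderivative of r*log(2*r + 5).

r**2*log(2*r + 5)/2 - r**2/4 + 5*r/4 - 25*log(2*r + 5)/8 + C

Use integration by parts with u = log(2*r + 5), dv = r dr.
Then du = 2/(2*r + 5) dr and v = r**2/2.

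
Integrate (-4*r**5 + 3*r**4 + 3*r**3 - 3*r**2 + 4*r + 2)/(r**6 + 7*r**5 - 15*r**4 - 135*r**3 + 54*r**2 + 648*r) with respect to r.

log(r)/324 - 92059*log(r - 3)/142884 - 1097*log(r + 3)/324 + 2305*log(r + 4)/196 - 17107*log(r + 6)/1458 + 661/(1134*r - 3402) + C

Factor the denominator: r*(r - 3)**2*(r + 3)*(r + 4)*(r + 6).
Partial-fraction decomposition: -17107/(1458*(r + 6)) + 2305/(196*(r + 4)) - 1097/(324*(r + 3)) - 92059/(142884*(r - 3)) - 661/(1134*(r - 3)**2) + 1/(324*r).
Integrate each term; A/(r−a) gives A·log|r−a|; A/(r−a)² gives −A/(r−a).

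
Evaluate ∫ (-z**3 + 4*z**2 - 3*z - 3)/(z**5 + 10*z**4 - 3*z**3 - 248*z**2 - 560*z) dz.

3*log(z)/560 - 43*log(z - 5)/4860 - 2851*log(z + 4)/3888 + 557*log(z + 7)/756 - 137/(108*z + 432) + C

Factor the denominator: z*(z - 5)*(z + 4)**2*(z + 7).
Partial-fraction decomposition: 557/(756*(z + 7)) - 2851/(3888*(z + 4)) + 137/(108*(z + 4)**2) - 43/(4860*(z - 5)) + 3/(560*z).
Integrate each term; A/(z−a) gives A·log|z−a|; A/(z−a)² gives −A/(z−a).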